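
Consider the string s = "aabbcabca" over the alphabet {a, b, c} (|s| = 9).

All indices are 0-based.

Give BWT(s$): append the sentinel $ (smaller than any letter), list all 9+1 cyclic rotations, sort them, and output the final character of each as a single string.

rank  rotation    last
    0  $aabbcabca  a
    1  a$aabbcabc  c
    2  aabbcabca$  $
    3  abbcabca$a  a
    4  abca$aabbc  c
    5  bbcabca$aa  a
    6  bca$aabbca  a
    7  bcabca$aab  b
    8  ca$aabbcab  b
    9  cabca$aabb  b

ac$acaabbb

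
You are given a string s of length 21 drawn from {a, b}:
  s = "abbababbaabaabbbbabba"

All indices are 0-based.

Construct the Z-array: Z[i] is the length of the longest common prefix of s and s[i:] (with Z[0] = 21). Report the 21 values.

[21, 0, 0, 2, 0, 4, 0, 0, 1, 2, 0, 1, 3, 0, 0, 0, 0, 4, 0, 0, 1]

Z[0]=21
i=1: outside box; Z[1]=0
i=2: outside box; Z[2]=0
i=3: outside box; Z[3]=2 extend→box=[3,5)
i=4: min(r-i=1, Z[1]=0)=0; Z[4]=0
i=5: outside box; Z[5]=4 extend→box=[5,9)
i=6: min(r-i=3, Z[1]=0)=0; Z[6]=0
i=7: min(r-i=2, Z[2]=0)=0; Z[7]=0
i=8: min(r-i=1, Z[3]=2)=1; Z[8]=1
i=9: outside box; Z[9]=2 extend→box=[9,11)
i=10: min(r-i=1, Z[1]=0)=0; Z[10]=0
i=11: outside box; Z[11]=1 extend→box=[11,12)
i=12: outside box; Z[12]=3 extend→box=[12,15)
i=13: min(r-i=2, Z[1]=0)=0; Z[13]=0
i=14: min(r-i=1, Z[2]=0)=0; Z[14]=0
i=15: outside box; Z[15]=0
i=16: outside box; Z[16]=0
i=17: outside box; Z[17]=4 extend→box=[17,21)
i=18: min(r-i=3, Z[1]=0)=0; Z[18]=0
i=19: min(r-i=2, Z[2]=0)=0; Z[19]=0
i=20: min(r-i=1, Z[3]=2)=1; Z[20]=1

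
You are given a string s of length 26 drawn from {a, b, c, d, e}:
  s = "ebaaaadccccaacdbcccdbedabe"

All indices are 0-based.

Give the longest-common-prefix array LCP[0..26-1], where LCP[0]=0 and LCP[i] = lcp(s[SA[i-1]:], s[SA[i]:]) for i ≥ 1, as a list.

[0, 3, 2, 2, 1, 1, 1, 0, 1, 1, 2, 0, 1, 2, 3, 3, 2, 1, 3, 0, 1, 2, 1, 0, 1, 1]

sorted suffixes:
  #0 SA[0]=2  'aaaadccccaacdbcccdbedabe'
  #1 SA[1]=3  'aaadccccaacdbcccdbedabe'
  #2 SA[2]=11  'aacdbcccdbedabe'
  #3 SA[3]=4  'aadccccaacdbcccdbedabe'
  #4 SA[4]=23  'abe'
  #5 SA[5]=12  'acdbcccdbedabe'
  #6 SA[6]=5  'adccccaacdbcccdbedabe'
  #7 SA[7]=1  'baaaadccccaacdbcccdbedabe'
  #8 SA[8]=15  'bcccdbedabe'
  #9 SA[9]=24  'be'
  #10 SA[10]=20  'bedabe'
  #11 SA[11]=10  'caacdbcccdbedabe'
  #12 SA[12]=9  'ccaacdbcccdbedabe'
  #13 SA[13]=8  'cccaacdbcccdbedabe'
  #14 SA[14]=7  'ccccaacdbcccdbedabe'
  #15 SA[15]=16  'cccdbedabe'
  #16 SA[16]=17  'ccdbedabe'
  #17 SA[17]=13  'cdbcccdbedabe'
  #18 SA[18]=18  'cdbedabe'
  #19 SA[19]=22  'dabe'
  #20 SA[20]=14  'dbcccdbedabe'
  #21 SA[21]=19  'dbedabe'
  #22 SA[22]=6  'dccccaacdbcccdbedabe'
  #23 SA[23]=25  'e'
  #24 SA[24]=0  'ebaaaadccccaacdbcccdbedabe'
  #25 SA[25]=21  'edabe'

SA = [2, 3, 11, 4, 23, 12, 5, 1, 15, 24, 20, 10, 9, 8, 7, 16, 17, 13, 18, 22, 14, 19, 6, 25, 0, 21]
i: (SA[i-1],SA[i]) lcp shared
  1: (2,3) 3 'aaa'
  2: (3,11) 2 'aa'
  3: (11,4) 2 'aa'
  4: (4,23) 1 'a'
  5: (23,12) 1 'a'
  6: (12,5) 1 'a'
  7: (5,1) 0 ''
  8: (1,15) 1 'b'
  9: (15,24) 1 'b'
  10: (24,20) 2 'be'
  11: (20,10) 0 ''
  12: (10,9) 1 'c'
  13: (9,8) 2 'cc'
  14: (8,7) 3 'ccc'
  15: (7,16) 3 'ccc'
  16: (16,17) 2 'cc'
  17: (17,13) 1 'c'
  18: (13,18) 3 'cdb'
  19: (18,22) 0 ''
  20: (22,14) 1 'd'
  21: (14,19) 2 'db'
  22: (19,6) 1 'd'
  23: (6,25) 0 ''
  24: (25,0) 1 'e'
  25: (0,21) 1 'e'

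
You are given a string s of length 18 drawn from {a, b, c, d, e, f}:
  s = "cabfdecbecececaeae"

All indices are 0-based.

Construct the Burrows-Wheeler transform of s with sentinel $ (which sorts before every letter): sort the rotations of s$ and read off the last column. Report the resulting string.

ececca$eeeefaacdcbb

rank  rotation             last
    0  $cabfdecbecececaeae  e
    1  abfdecbecececaeae$c  c
    2  ae$cabfdecbecececae  e
    3  aeae$cabfdecbececec  c
    4  becececaeae$cabfdec  c
    5  bfdecbecececaeae$ca  a
    6  cabfdecbecececaeae$  $
    7  caeae$cabfdecbecece  e
    8  cbecececaeae$cabfde  e
    9  cecaeae$cabfdecbece  e
   10  cececaeae$cabfdecbe  e
   11  decbecececaeae$cabf  f
   12  e$cabfdecbecececaea  a
   13  eae$cabfdecbecececa  a
   14  ecaeae$cabfdecbecec  c
   15  ecbecececaeae$cabfd  d
   16  ececaeae$cabfdecbec  c
   17  ecececaeae$cabfdecb  b
   18  fdecbecececaeae$cab  b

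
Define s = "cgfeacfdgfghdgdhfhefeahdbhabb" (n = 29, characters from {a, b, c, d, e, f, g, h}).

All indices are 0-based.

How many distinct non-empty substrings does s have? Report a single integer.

rank→(start, suffix):
  0 → (26, 'abb')
  1 → (4, 'acfdgfghdgdhfhefeahdbhabb')
  2 → (21, 'ahdbhabb')
  3 → (28, 'b')
  4 → (27, 'bb')
  5 → (24, 'bhabb')
  6 → (5, 'cfdgfghdgdhfhefeahdbhabb')
  7 → (0, 'cgfeacfdgfghdgdhfhefeahdbhabb')
  8 → (23, 'dbhabb')
  9 → (12, 'dgdhfhefeahdbhabb')
  10 → (7, 'dgfghdgdhfhefeahdbhabb')
  11 → (14, 'dhfhefeahdbhabb')
  12 → (3, 'eacfdgfghdgdhfhefeahdbhabb')
  13 → (20, 'eahdbhabb')
  14 → (18, 'efeahdbhabb')
  15 → (6, 'fdgfghdgdhfhefeahdbhabb')
  16 → (2, 'feacfdgfghdgdhfhefeahdbhabb')
  17 → (19, 'feahdbhabb')
  18 → (9, 'fghdgdhfhefeahdbhabb')
  19 → (16, 'fhefeahdbhabb')
  20 → (13, 'gdhfhefeahdbhabb')
  21 → (1, 'gfeacfdgfghdgdhfhefeahdbhabb')
  22 → (8, 'gfghdgdhfhefeahdbhabb')
  23 → (10, 'ghdgdhfhefeahdbhabb')
  24 → (25, 'habb')
  25 → (22, 'hdbhabb')
  26 → (11, 'hdgdhfhefeahdbhabb')
  27 → (17, 'hefeahdbhabb')
  28 → (15, 'hfhefeahdbhabb')

SA = [26, 4, 21, 28, 27, 24, 5, 0, 23, 12, 7, 14, 3, 20, 18, 6, 2, 19, 9, 16, 13, 1, 8, 10, 25, 22, 11, 17, 15]
[i] adj suffixes → lcp
  [1] 26/4 → 1 ('a')
  [2] 4/21 → 1 ('a')
  [3] 21/28 → 0 ('')
  [4] 28/27 → 1 ('b')
  [5] 27/24 → 1 ('b')
  [6] 24/5 → 0 ('')
  [7] 5/0 → 1 ('c')
  [8] 0/23 → 0 ('')
  [9] 23/12 → 1 ('d')
  [10] 12/7 → 2 ('dg')
  [11] 7/14 → 1 ('d')
  [12] 14/3 → 0 ('')
  [13] 3/20 → 2 ('ea')
  [14] 20/18 → 1 ('e')
  [15] 18/6 → 0 ('')
  [16] 6/2 → 1 ('f')
  [17] 2/19 → 3 ('fea')
  [18] 19/9 → 1 ('f')
  [19] 9/16 → 1 ('f')
  [20] 16/13 → 0 ('')
  [21] 13/1 → 1 ('g')
  [22] 1/8 → 2 ('gf')
  [23] 8/10 → 1 ('g')
  [24] 10/25 → 0 ('')
  [25] 25/22 → 1 ('h')
  [26] 22/11 → 2 ('hd')
  [27] 11/17 → 1 ('h')
  [28] 17/15 → 1 ('h')

n(n+1)/2 = 29·30/2 = 435
Σ LCP = 0 + 1 + 1 + 0 + 1 + 1 + 0 + 1 + 0 + 1 + 2 + 1 + 0 + 2 + 1 + 0 + 1 + 3 + 1 + 1 + 0 + 1 + 2 + 1 + 0 + 1 + 2 + 1 + 1 = 27
distinct = 435 − 27 = 408

408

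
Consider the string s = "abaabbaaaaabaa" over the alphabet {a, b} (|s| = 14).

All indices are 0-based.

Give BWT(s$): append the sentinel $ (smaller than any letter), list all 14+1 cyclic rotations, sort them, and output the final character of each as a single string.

aabbaaaba$aabaa

rank  rotation         last
    0  $abaabbaaaaabaa  a
    1  a$abaabbaaaaaba  a
    2  aa$abaabbaaaaab  b
    3  aaaaabaa$abaabb  b
    4  aaaabaa$abaabba  a
    5  aaabaa$abaabbaa  a
    6  aabaa$abaabbaaa  a
    7  aabbaaaaabaa$ab  b
    8  abaa$abaabbaaaa  a
    9  abaabbaaaaabaa$  $
   10  abbaaaaabaa$aba  a
   11  baa$abaabbaaaaa  a
   12  baaaaabaa$abaab  b
   13  baabbaaaaabaa$a  a
   14  bbaaaaabaa$abaa  a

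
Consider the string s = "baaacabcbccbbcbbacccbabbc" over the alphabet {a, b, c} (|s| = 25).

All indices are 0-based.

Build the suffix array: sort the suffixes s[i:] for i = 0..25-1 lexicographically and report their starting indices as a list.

rank→(start, suffix):
  0 → (1, 'aaacabcbccbbcbbacccbabbc')
  1 → (2, 'aacabcbccbbcbbacccbabbc')
  2 → (21, 'abbc')
  3 → (5, 'abcbccbbcbbacccbabbc')
  4 → (3, 'acabcbccbbcbbacccbabbc')
  5 → (16, 'acccbabbc')
  6 → (0, 'baaacabcbccbbcbbacccbabbc')
  7 → (20, 'babbc')
  8 → (15, 'bacccbabbc')
  9 → (14, 'bbacccbabbc')
  10 → (22, 'bbc')
  11 → (11, 'bbcbbacccbabbc')
  12 → (23, 'bc')
  13 → (12, 'bcbbacccbabbc')
  14 → (6, 'bcbccbbcbbacccbabbc')
  15 → (8, 'bccbbcbbacccbabbc')
  16 → (24, 'c')
  17 → (4, 'cabcbccbbcbbacccbabbc')
  18 → (19, 'cbabbc')
  19 → (13, 'cbbacccbabbc')
  20 → (10, 'cbbcbbacccbabbc')
  21 → (7, 'cbccbbcbbacccbabbc')
  22 → (18, 'ccbabbc')
  23 → (9, 'ccbbcbbacccbabbc')
  24 → (17, 'cccbabbc')

[1, 2, 21, 5, 3, 16, 0, 20, 15, 14, 22, 11, 23, 12, 6, 8, 24, 4, 19, 13, 10, 7, 18, 9, 17]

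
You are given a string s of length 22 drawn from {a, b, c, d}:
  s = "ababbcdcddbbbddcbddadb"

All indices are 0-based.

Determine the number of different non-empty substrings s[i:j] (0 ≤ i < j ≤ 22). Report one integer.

225

sorted suffixes:
  #0 SA[0]=0  'ababbcdcddbbbddcbddadb'
  #1 SA[1]=2  'abbcdcddbbbddcbddadb'
  #2 SA[2]=19  'adb'
  #3 SA[3]=21  'b'
  #4 SA[4]=1  'babbcdcddbbbddcbddadb'
  #5 SA[5]=10  'bbbddcbddadb'
  #6 SA[6]=3  'bbcdcddbbbddcbddadb'
  #7 SA[7]=11  'bbddcbddadb'
  #8 SA[8]=4  'bcdcddbbbddcbddadb'
  #9 SA[9]=16  'bddadb'
  #10 SA[10]=12  'bddcbddadb'
  #11 SA[11]=15  'cbddadb'
  #12 SA[12]=5  'cdcddbbbddcbddadb'
  #13 SA[13]=7  'cddbbbddcbddadb'
  #14 SA[14]=18  'dadb'
  #15 SA[15]=20  'db'
  #16 SA[16]=9  'dbbbddcbddadb'
  #17 SA[17]=14  'dcbddadb'
  #18 SA[18]=6  'dcddbbbddcbddadb'
  #19 SA[19]=17  'ddadb'
  #20 SA[20]=8  'ddbbbddcbddadb'
  #21 SA[21]=13  'ddcbddadb'

SA = [0, 2, 19, 21, 1, 10, 3, 11, 4, 16, 12, 15, 5, 7, 18, 20, 9, 14, 6, 17, 8, 13]
i: (SA[i-1],SA[i]) lcp shared
  1: (0,2) 2 'ab'
  2: (2,19) 1 'a'
  3: (19,21) 0 ''
  4: (21,1) 1 'b'
  5: (1,10) 1 'b'
  6: (10,3) 2 'bb'
  7: (3,11) 2 'bb'
  8: (11,4) 1 'b'
  9: (4,16) 1 'b'
  10: (16,12) 3 'bdd'
  11: (12,15) 0 ''
  12: (15,5) 1 'c'
  13: (5,7) 2 'cd'
  14: (7,18) 0 ''
  15: (18,20) 1 'd'
  16: (20,9) 2 'db'
  17: (9,14) 1 'd'
  18: (14,6) 2 'dc'
  19: (6,17) 1 'd'
  20: (17,8) 2 'dd'
  21: (8,13) 2 'dd'

n(n+1)/2 = 22·23/2 = 253
Σ LCP = 0 + 2 + 1 + 0 + 1 + 1 + 2 + 2 + 1 + 1 + 3 + 0 + 1 + 2 + 0 + 1 + 2 + 1 + 2 + 1 + 2 + 2 = 28
distinct = 253 − 28 = 225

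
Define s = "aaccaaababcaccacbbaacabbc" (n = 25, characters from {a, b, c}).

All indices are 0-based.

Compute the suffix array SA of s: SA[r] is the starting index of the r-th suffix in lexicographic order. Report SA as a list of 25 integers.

[4, 5, 18, 0, 6, 21, 8, 19, 14, 1, 11, 17, 7, 16, 22, 23, 9, 24, 3, 20, 13, 10, 15, 2, 12]

sorted suffixes:
  #0 SA[0]=4  'aaababcaccacbbaacabbc'
  #1 SA[1]=5  'aababcaccacbbaacabbc'
  #2 SA[2]=18  'aacabbc'
  #3 SA[3]=0  'aaccaaababcaccacbbaacabbc'
  #4 SA[4]=6  'ababcaccacbbaacabbc'
  #5 SA[5]=21  'abbc'
  #6 SA[6]=8  'abcaccacbbaacabbc'
  #7 SA[7]=19  'acabbc'
  #8 SA[8]=14  'acbbaacabbc'
  #9 SA[9]=1  'accaaababcaccacbbaacabbc'
  #10 SA[10]=11  'accacbbaacabbc'
  #11 SA[11]=17  'baacabbc'
  #12 SA[12]=7  'babcaccacbbaacabbc'
  #13 SA[13]=16  'bbaacabbc'
  #14 SA[14]=22  'bbc'
  #15 SA[15]=23  'bc'
  #16 SA[16]=9  'bcaccacbbaacabbc'
  #17 SA[17]=24  'c'
  #18 SA[18]=3  'caaababcaccacbbaacabbc'
  #19 SA[19]=20  'cabbc'
  #20 SA[20]=13  'cacbbaacabbc'
  #21 SA[21]=10  'caccacbbaacabbc'
  #22 SA[22]=15  'cbbaacabbc'
  #23 SA[23]=2  'ccaaababcaccacbbaacabbc'
  #24 SA[24]=12  'ccacbbaacabbc'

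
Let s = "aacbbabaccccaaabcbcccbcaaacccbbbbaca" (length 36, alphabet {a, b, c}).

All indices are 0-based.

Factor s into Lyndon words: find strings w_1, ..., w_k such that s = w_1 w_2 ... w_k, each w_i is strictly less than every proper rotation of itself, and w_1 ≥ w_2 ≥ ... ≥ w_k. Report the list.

emit factor 1: 'aacbbabacccc' (i=0, period=12)
emit factor 2: 'aaabcbcccbcaaacccbbbbac' (i=12, period=23)
emit factor 3: 'a' (i=35, period=1)

["aacbbabacccc", "aaabcbcccbcaaacccbbbbac", "a"]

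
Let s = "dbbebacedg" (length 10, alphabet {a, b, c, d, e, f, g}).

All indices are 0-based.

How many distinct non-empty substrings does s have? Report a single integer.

51

rank→(start, suffix):
  0 → (5, 'acedg')
  1 → (4, 'bacedg')
  2 → (1, 'bbebacedg')
  3 → (2, 'bebacedg')
  4 → (6, 'cedg')
  5 → (0, 'dbbebacedg')
  6 → (8, 'dg')
  7 → (3, 'ebacedg')
  8 → (7, 'edg')
  9 → (9, 'g')

SA = [5, 4, 1, 2, 6, 0, 8, 3, 7, 9]
[i] adj suffixes → lcp
  [1] 5/4 → 0 ('')
  [2] 4/1 → 1 ('b')
  [3] 1/2 → 1 ('b')
  [4] 2/6 → 0 ('')
  [5] 6/0 → 0 ('')
  [6] 0/8 → 1 ('d')
  [7] 8/3 → 0 ('')
  [8] 3/7 → 1 ('e')
  [9] 7/9 → 0 ('')

n(n+1)/2 = 10·11/2 = 55
Σ LCP = 0 + 0 + 1 + 1 + 0 + 0 + 1 + 0 + 1 + 0 = 4
distinct = 55 − 4 = 51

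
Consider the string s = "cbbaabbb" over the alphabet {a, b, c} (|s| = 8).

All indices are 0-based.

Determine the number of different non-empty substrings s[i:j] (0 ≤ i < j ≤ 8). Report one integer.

29

rank→(start, suffix):
  0 → (3, 'aabbb')
  1 → (4, 'abbb')
  2 → (7, 'b')
  3 → (2, 'baabbb')
  4 → (6, 'bb')
  5 → (1, 'bbaabbb')
  6 → (5, 'bbb')
  7 → (0, 'cbbaabbb')

SA = [3, 4, 7, 2, 6, 1, 5, 0]
[i] adj suffixes → lcp
  [1] 3/4 → 1 ('a')
  [2] 4/7 → 0 ('')
  [3] 7/2 → 1 ('b')
  [4] 2/6 → 1 ('b')
  [5] 6/1 → 2 ('bb')
  [6] 1/5 → 2 ('bb')
  [7] 5/0 → 0 ('')

n(n+1)/2 = 8·9/2 = 36
Σ LCP = 0 + 1 + 0 + 1 + 1 + 2 + 2 + 0 = 7
distinct = 36 − 7 = 29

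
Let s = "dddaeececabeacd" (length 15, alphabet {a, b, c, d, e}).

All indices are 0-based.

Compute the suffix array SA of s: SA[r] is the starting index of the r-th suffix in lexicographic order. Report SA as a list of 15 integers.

rank→(start, suffix):
  0 → (9, 'abeacd')
  1 → (12, 'acd')
  2 → (3, 'aeececabeacd')
  3 → (10, 'beacd')
  4 → (8, 'cabeacd')
  5 → (13, 'cd')
  6 → (6, 'cecabeacd')
  7 → (14, 'd')
  8 → (2, 'daeececabeacd')
  9 → (1, 'ddaeececabeacd')
  10 → (0, 'dddaeececabeacd')
  11 → (11, 'eacd')
  12 → (7, 'ecabeacd')
  13 → (5, 'ececabeacd')
  14 → (4, 'eececabeacd')

[9, 12, 3, 10, 8, 13, 6, 14, 2, 1, 0, 11, 7, 5, 4]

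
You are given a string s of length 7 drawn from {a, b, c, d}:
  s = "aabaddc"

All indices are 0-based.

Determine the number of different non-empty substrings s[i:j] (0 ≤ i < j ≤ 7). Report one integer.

25

rank | idx | suffix
   0 |   0 | aabaddc
   1 |   1 | abaddc
   2 |   3 | addc
   3 |   2 | baddc
   4 |   6 | c
   5 |   5 | dc
   6 |   4 | ddc

SA = [0, 1, 3, 2, 6, 5, 4]
i: (SA[i-1],SA[i]) lcp shared
  1: (0,1) 1 'a'
  2: (1,3) 1 'a'
  3: (3,2) 0 ''
  4: (2,6) 0 ''
  5: (6,5) 0 ''
  6: (5,4) 1 'd'

n(n+1)/2 = 7·8/2 = 28
Σ LCP = 0 + 1 + 1 + 0 + 0 + 0 + 1 = 3
distinct = 28 − 3 = 25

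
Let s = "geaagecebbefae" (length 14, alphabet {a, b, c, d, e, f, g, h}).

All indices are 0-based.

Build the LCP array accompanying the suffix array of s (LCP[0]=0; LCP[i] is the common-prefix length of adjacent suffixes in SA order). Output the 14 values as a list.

[0, 1, 1, 0, 1, 0, 0, 1, 1, 1, 1, 0, 0, 2]

rank→(start, suffix):
  0 → (2, 'aagecebbefae')
  1 → (12, 'ae')
  2 → (3, 'agecebbefae')
  3 → (8, 'bbefae')
  4 → (9, 'befae')
  5 → (6, 'cebbefae')
  6 → (13, 'e')
  7 → (1, 'eaagecebbefae')
  8 → (7, 'ebbefae')
  9 → (5, 'ecebbefae')
  10 → (10, 'efae')
  11 → (11, 'fae')
  12 → (0, 'geaagecebbefae')
  13 → (4, 'gecebbefae')

SA = [2, 12, 3, 8, 9, 6, 13, 1, 7, 5, 10, 11, 0, 4]
rank  pair      lcp
   1  s[2:],s[12:]  1  'a'
   2  s[12:],s[3:]  1  'a'
   3  s[3:],s[8:]  0  ''
   4  s[8:],s[9:]  1  'b'
   5  s[9:],s[6:]  0  ''
   6  s[6:],s[13:]  0  ''
   7  s[13:],s[1:]  1  'e'
   8  s[1:],s[7:]  1  'e'
   9  s[7:],s[5:]  1  'e'
  10  s[5:],s[10:]  1  'e'
  11  s[10:],s[11:]  0  ''
  12  s[11:],s[0:]  0  ''
  13  s[0:],s[4:]  2  'ge'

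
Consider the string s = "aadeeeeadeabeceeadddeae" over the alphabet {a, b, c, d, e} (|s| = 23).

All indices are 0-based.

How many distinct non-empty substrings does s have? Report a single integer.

241

rank | idx | suffix
   0 |   0 | aadeeeeadeabeceeadddeae
   1 |  10 | abeceeadddeae
   2 |  16 | adddeae
   3 |   7 | adeabeceeadddeae
   4 |   1 | adeeeeadeabeceeadddeae
   5 |  21 | ae
   6 |  11 | beceeadddeae
   7 |  13 | ceeadddeae
   8 |  17 | dddeae
   9 |  18 | ddeae
  10 |   8 | deabeceeadddeae
  11 |  19 | deae
  12 |   2 | deeeeadeabeceeadddeae
  13 |  22 | e
  14 |   9 | eabeceeadddeae
  15 |  15 | eadddeae
  16 |   6 | eadeabeceeadddeae
  17 |  20 | eae
  18 |  12 | eceeadddeae
  19 |  14 | eeadddeae
  20 |   5 | eeadeabeceeadddeae
  21 |   4 | eeeadeabeceeadddeae
  22 |   3 | eeeeadeabeceeadddeae

SA = [0, 10, 16, 7, 1, 21, 11, 13, 17, 18, 8, 19, 2, 22, 9, 15, 6, 20, 12, 14, 5, 4, 3]
i: (SA[i-1],SA[i]) lcp shared
  1: (0,10) 1 'a'
  2: (10,16) 1 'a'
  3: (16,7) 2 'ad'
  4: (7,1) 3 'ade'
  5: (1,21) 1 'a'
  6: (21,11) 0 ''
  7: (11,13) 0 ''
  8: (13,17) 0 ''
  9: (17,18) 2 'dd'
  10: (18,8) 1 'd'
  11: (8,19) 3 'dea'
  12: (19,2) 2 'de'
  13: (2,22) 0 ''
  14: (22,9) 1 'e'
  15: (9,15) 2 'ea'
  16: (15,6) 3 'ead'
  17: (6,20) 2 'ea'
  18: (20,12) 1 'e'
  19: (12,14) 1 'e'
  20: (14,5) 4 'eead'
  21: (5,4) 2 'ee'
  22: (4,3) 3 'eee'

n(n+1)/2 = 23·24/2 = 276
Σ LCP = 0 + 1 + 1 + 2 + 3 + 1 + 0 + 0 + 0 + 2 + 1 + 3 + 2 + 0 + 1 + 2 + 3 + 2 + 1 + 1 + 4 + 2 + 3 = 35
distinct = 276 − 35 = 241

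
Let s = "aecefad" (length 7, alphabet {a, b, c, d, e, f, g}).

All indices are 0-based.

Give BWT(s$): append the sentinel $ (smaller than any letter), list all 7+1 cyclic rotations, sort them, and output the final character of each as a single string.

rank  rotation  last
    0  $aecefad  d
    1  ad$aecef  f
    2  aecefad$  $
    3  cefad$ae  e
    4  d$aecefa  a
    5  ecefad$a  a
    6  efad$aec  c
    7  fad$aece  e

df$eaace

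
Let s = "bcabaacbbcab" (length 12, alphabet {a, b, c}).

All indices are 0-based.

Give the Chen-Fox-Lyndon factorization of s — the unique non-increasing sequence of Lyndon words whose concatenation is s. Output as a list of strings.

emit factor 1: 'bc' (i=0, period=2)
emit factor 2: 'ab' (i=2, period=2)
emit factor 3: 'aacbbcab' (i=4, period=8)

["bc", "ab", "aacbbcab"]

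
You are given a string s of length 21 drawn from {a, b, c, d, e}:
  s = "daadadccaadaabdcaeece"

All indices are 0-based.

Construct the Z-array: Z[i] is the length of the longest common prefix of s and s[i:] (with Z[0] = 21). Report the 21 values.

Z[0]=21
i=1: i≥r, start 0; Z[1]=0
i=2: i≥r, start 0; Z[2]=0
i=3: i≥r, start 0; Z[3]=2 scan→box=[3,5)
i=4: min(r-i=1, Z[1]=0)=0; Z[4]=0
i=5: i≥r, start 0; Z[5]=1 scan→box=[5,6)
i=6: i≥r, start 0; Z[6]=0
i=7: i≥r, start 0; Z[7]=0
i=8: i≥r, start 0; Z[8]=0
i=9: i≥r, start 0; Z[9]=0
i=10: i≥r, start 0; Z[10]=3 scan→box=[10,13)
i=11: min(r-i=2, Z[1]=0)=0; Z[11]=0
i=12: min(r-i=1, Z[2]=0)=0; Z[12]=0
i=13: i≥r, start 0; Z[13]=0
i=14: i≥r, start 0; Z[14]=1 scan→box=[14,15)
i=15: i≥r, start 0; Z[15]=0
i=16: i≥r, start 0; Z[16]=0
i=17: i≥r, start 0; Z[17]=0
i=18: i≥r, start 0; Z[18]=0
i=19: i≥r, start 0; Z[19]=0
i=20: i≥r, start 0; Z[20]=0

[21, 0, 0, 2, 0, 1, 0, 0, 0, 0, 3, 0, 0, 0, 1, 0, 0, 0, 0, 0, 0]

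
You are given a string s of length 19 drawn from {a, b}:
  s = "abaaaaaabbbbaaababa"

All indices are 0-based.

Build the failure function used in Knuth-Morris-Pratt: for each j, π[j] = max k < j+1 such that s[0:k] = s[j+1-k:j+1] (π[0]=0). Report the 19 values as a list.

[0, 0, 1, 1, 1, 1, 1, 1, 2, 0, 0, 0, 1, 1, 1, 2, 3, 2, 3]

π[0] = 0
j=1 s[j]='b': π[1]=0 (border '')
j=2 s[j]='a': π[2]=1 (border 'a')
j=3 s[j]='a': k: 1→0; π[3]=1 (border 'a')
j=4 s[j]='a': k: 1→0; π[4]=1 (border 'a')
j=5 s[j]='a': k: 1→0; π[5]=1 (border 'a')
j=6 s[j]='a': k: 1→0; π[6]=1 (border 'a')
j=7 s[j]='a': k: 1→0; π[7]=1 (border 'a')
j=8 s[j]='b': π[8]=2 (border 'ab')
j=9 s[j]='b': k: 2→0; π[9]=0 (border '')
j=10 s[j]='b': π[10]=0 (border '')
j=11 s[j]='b': π[11]=0 (border '')
j=12 s[j]='a': π[12]=1 (border 'a')
j=13 s[j]='a': k: 1→0; π[13]=1 (border 'a')
j=14 s[j]='a': k: 1→0; π[14]=1 (border 'a')
j=15 s[j]='b': π[15]=2 (border 'ab')
j=16 s[j]='a': π[16]=3 (border 'aba')
j=17 s[j]='b': k: 3→1; π[17]=2 (border 'ab')
j=18 s[j]='a': π[18]=3 (border 'aba')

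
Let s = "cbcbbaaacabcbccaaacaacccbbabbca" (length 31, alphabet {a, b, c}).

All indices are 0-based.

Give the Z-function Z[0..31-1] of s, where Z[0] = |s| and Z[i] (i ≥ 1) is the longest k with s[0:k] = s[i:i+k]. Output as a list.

[31, 0, 2, 0, 0, 0, 0, 0, 1, 0, 0, 3, 0, 1, 1, 0, 0, 0, 1, 0, 0, 1, 1, 2, 0, 0, 0, 0, 0, 1, 0]

Z[0]=31
i=1: fresh scan; Z[1]=0
i=2: fresh scan; Z[2]=2 grow→box=[2,4)
i=3: min(r-i=1, Z[1]=0)=0; Z[3]=0
i=4: fresh scan; Z[4]=0
i=5: fresh scan; Z[5]=0
i=6: fresh scan; Z[6]=0
i=7: fresh scan; Z[7]=0
i=8: fresh scan; Z[8]=1 grow→box=[8,9)
i=9: fresh scan; Z[9]=0
i=10: fresh scan; Z[10]=0
i=11: fresh scan; Z[11]=3 grow→box=[11,14)
i=12: min(r-i=2, Z[1]=0)=0; Z[12]=0
i=13: min(r-i=1, Z[2]=2)=1; Z[13]=1
i=14: fresh scan; Z[14]=1 grow→box=[14,15)
i=15: fresh scan; Z[15]=0
i=16: fresh scan; Z[16]=0
i=17: fresh scan; Z[17]=0
i=18: fresh scan; Z[18]=1 grow→box=[18,19)
i=19: fresh scan; Z[19]=0
i=20: fresh scan; Z[20]=0
i=21: fresh scan; Z[21]=1 grow→box=[21,22)
i=22: fresh scan; Z[22]=1 grow→box=[22,23)
i=23: fresh scan; Z[23]=2 grow→box=[23,25)
i=24: min(r-i=1, Z[1]=0)=0; Z[24]=0
i=25: fresh scan; Z[25]=0
i=26: fresh scan; Z[26]=0
i=27: fresh scan; Z[27]=0
i=28: fresh scan; Z[28]=0
i=29: fresh scan; Z[29]=1 grow→box=[29,30)
i=30: fresh scan; Z[30]=0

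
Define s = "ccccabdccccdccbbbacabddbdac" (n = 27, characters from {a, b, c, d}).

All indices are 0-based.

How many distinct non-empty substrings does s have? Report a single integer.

sorted suffixes:
  #0 SA[0]=4  'abdccccdccbbbacabddbdac'
  #1 SA[1]=19  'abddbdac'
  #2 SA[2]=25  'ac'
  #3 SA[3]=17  'acabddbdac'
  #4 SA[4]=16  'bacabddbdac'
  #5 SA[5]=15  'bbacabddbdac'
  #6 SA[6]=14  'bbbacabddbdac'
  #7 SA[7]=23  'bdac'
  #8 SA[8]=5  'bdccccdccbbbacabddbdac'
  #9 SA[9]=20  'bddbdac'
  #10 SA[10]=26  'c'
  #11 SA[11]=3  'cabdccccdccbbbacabddbdac'
  #12 SA[12]=18  'cabddbdac'
  #13 SA[13]=13  'cbbbacabddbdac'
  #14 SA[14]=2  'ccabdccccdccbbbacabddbdac'
  #15 SA[15]=12  'ccbbbacabddbdac'
  #16 SA[16]=1  'cccabdccccdccbbbacabddbdac'
  #17 SA[17]=0  'ccccabdccccdccbbbacabddbdac'
  #18 SA[18]=7  'ccccdccbbbacabddbdac'
  #19 SA[19]=8  'cccdccbbbacabddbdac'
  #20 SA[20]=9  'ccdccbbbacabddbdac'
  #21 SA[21]=10  'cdccbbbacabddbdac'
  #22 SA[22]=24  'dac'
  #23 SA[23]=22  'dbdac'
  #24 SA[24]=11  'dccbbbacabddbdac'
  #25 SA[25]=6  'dccccdccbbbacabddbdac'
  #26 SA[26]=21  'ddbdac'

SA = [4, 19, 25, 17, 16, 15, 14, 23, 5, 20, 26, 3, 18, 13, 2, 12, 1, 0, 7, 8, 9, 10, 24, 22, 11, 6, 21]
rank  pair      lcp
   1  s[4:],s[19:]  3  'abd'
   2  s[19:],s[25:]  1  'a'
   3  s[25:],s[17:]  2  'ac'
   4  s[17:],s[16:]  0  ''
   5  s[16:],s[15:]  1  'b'
   6  s[15:],s[14:]  2  'bb'
   7  s[14:],s[23:]  1  'b'
   8  s[23:],s[5:]  2  'bd'
   9  s[5:],s[20:]  2  'bd'
  10  s[20:],s[26:]  0  ''
  11  s[26:],s[3:]  1  'c'
  12  s[3:],s[18:]  4  'cabd'
  13  s[18:],s[13:]  1  'c'
  14  s[13:],s[2:]  1  'c'
  15  s[2:],s[12:]  2  'cc'
  16  s[12:],s[1:]  2  'cc'
  17  s[1:],s[0:]  3  'ccc'
  18  s[0:],s[7:]  4  'cccc'
  19  s[7:],s[8:]  3  'ccc'
  20  s[8:],s[9:]  2  'cc'
  21  s[9:],s[10:]  1  'c'
  22  s[10:],s[24:]  0  ''
  23  s[24:],s[22:]  1  'd'
  24  s[22:],s[11:]  1  'd'
  25  s[11:],s[6:]  3  'dcc'
  26  s[6:],s[21:]  1  'd'

n(n+1)/2 = 27·28/2 = 378
Σ LCP = 0 + 3 + 1 + 2 + 0 + 1 + 2 + 1 + 2 + 2 + 0 + 1 + 4 + 1 + 1 + 2 + 2 + 3 + 4 + 3 + 2 + 1 + 0 + 1 + 1 + 3 + 1 = 44
distinct = 378 − 44 = 334

334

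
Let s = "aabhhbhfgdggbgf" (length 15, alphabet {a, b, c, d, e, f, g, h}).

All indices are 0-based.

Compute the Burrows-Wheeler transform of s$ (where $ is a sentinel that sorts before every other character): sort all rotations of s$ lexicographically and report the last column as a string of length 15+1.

rank  rotation          last
    0  $aabhhbhfgdggbgf  f
    1  aabhhbhfgdggbgf$  $
    2  abhhbhfgdggbgf$a  a
    3  bgf$aabhhbhfgdgg  g
    4  bhfgdggbgf$aabhh  h
    5  bhhbhfgdggbgf$aa  a
    6  dggbgf$aabhhbhfg  g
    7  f$aabhhbhfgdggbg  g
    8  fgdggbgf$aabhhbh  h
    9  gbgf$aabhhbhfgdg  g
   10  gdggbgf$aabhhbhf  f
   11  gf$aabhhbhfgdggb  b
   12  ggbgf$aabhhbhfgd  d
   13  hbhfgdggbgf$aabh  h
   14  hfgdggbgf$aabhhb  b
   15  hhbhfgdggbgf$aab  b

f$aghagghgfbdhbb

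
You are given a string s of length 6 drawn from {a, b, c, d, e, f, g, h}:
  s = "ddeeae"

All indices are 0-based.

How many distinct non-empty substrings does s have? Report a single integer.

rank→(start, suffix):
  0 → (4, 'ae')
  1 → (0, 'ddeeae')
  2 → (1, 'deeae')
  3 → (5, 'e')
  4 → (3, 'eae')
  5 → (2, 'eeae')

SA = [4, 0, 1, 5, 3, 2]
[i] adj suffixes → lcp
  [1] 4/0 → 0 ('')
  [2] 0/1 → 1 ('d')
  [3] 1/5 → 0 ('')
  [4] 5/3 → 1 ('e')
  [5] 3/2 → 1 ('e')

n(n+1)/2 = 6·7/2 = 21
Σ LCP = 0 + 0 + 1 + 0 + 1 + 1 = 3
distinct = 21 − 3 = 18

18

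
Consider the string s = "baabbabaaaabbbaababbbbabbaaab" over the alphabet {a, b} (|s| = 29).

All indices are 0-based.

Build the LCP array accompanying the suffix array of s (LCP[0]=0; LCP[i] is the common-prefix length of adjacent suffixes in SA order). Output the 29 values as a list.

[0, 3, 4, 2, 3, 3, 4, 1, 2, 3, 2, 4, 3, 4, 0, 1, 4, 3, 4, 2, 3, 4, 1, 4, 3, 4, 2, 4, 3]

sorted suffixes:
  #0 SA[0]=7  'aaaabbbaababbbbabbaaab'
  #1 SA[1]=25  'aaab'
  #2 SA[2]=8  'aaabbbaababbbbabbaaab'
  #3 SA[3]=26  'aab'
  #4 SA[4]=14  'aababbbbabbaaab'
  #5 SA[5]=1  'aabbabaaaabbbaababbbbabbaaab'
  #6 SA[6]=9  'aabbbaababbbbabbaaab'
  #7 SA[7]=27  'ab'
  #8 SA[8]=5  'abaaaabbbaababbbbabbaaab'
  #9 SA[9]=15  'ababbbbabbaaab'
  #10 SA[10]=22  'abbaaab'
  #11 SA[11]=2  'abbabaaaabbbaababbbbabbaaab'
  #12 SA[12]=10  'abbbaababbbbabbaaab'
  #13 SA[13]=17  'abbbbabbaaab'
  #14 SA[14]=28  'b'
  #15 SA[15]=6  'baaaabbbaababbbbabbaaab'
  #16 SA[16]=24  'baaab'
  #17 SA[17]=13  'baababbbbabbaaab'
  #18 SA[18]=0  'baabbabaaaabbbaababbbbabbaaab'
  #19 SA[19]=4  'babaaaabbbaababbbbabbaaab'
  #20 SA[20]=21  'babbaaab'
  #21 SA[21]=16  'babbbbabbaaab'
  #22 SA[22]=23  'bbaaab'
  #23 SA[23]=12  'bbaababbbbabbaaab'
  #24 SA[24]=3  'bbabaaaabbbaababbbbabbaaab'
  #25 SA[25]=20  'bbabbaaab'
  #26 SA[26]=11  'bbbaababbbbabbaaab'
  #27 SA[27]=19  'bbbabbaaab'
  #28 SA[28]=18  'bbbbabbaaab'

SA = [7, 25, 8, 26, 14, 1, 9, 27, 5, 15, 22, 2, 10, 17, 28, 6, 24, 13, 0, 4, 21, 16, 23, 12, 3, 20, 11, 19, 18]
rank  pair      lcp
   1  s[7:],s[25:]  3  'aaa'
   2  s[25:],s[8:]  4  'aaab'
   3  s[8:],s[26:]  2  'aa'
   4  s[26:],s[14:]  3  'aab'
   5  s[14:],s[1:]  3  'aab'
   6  s[1:],s[9:]  4  'aabb'
   7  s[9:],s[27:]  1  'a'
   8  s[27:],s[5:]  2  'ab'
   9  s[5:],s[15:]  3  'aba'
  10  s[15:],s[22:]  2  'ab'
  11  s[22:],s[2:]  4  'abba'
  12  s[2:],s[10:]  3  'abb'
  13  s[10:],s[17:]  4  'abbb'
  14  s[17:],s[28:]  0  ''
  15  s[28:],s[6:]  1  'b'
  16  s[6:],s[24:]  4  'baaa'
  17  s[24:],s[13:]  3  'baa'
  18  s[13:],s[0:]  4  'baab'
  19  s[0:],s[4:]  2  'ba'
  20  s[4:],s[21:]  3  'bab'
  21  s[21:],s[16:]  4  'babb'
  22  s[16:],s[23:]  1  'b'
  23  s[23:],s[12:]  4  'bbaa'
  24  s[12:],s[3:]  3  'bba'
  25  s[3:],s[20:]  4  'bbab'
  26  s[20:],s[11:]  2  'bb'
  27  s[11:],s[19:]  4  'bbba'
  28  s[19:],s[18:]  3  'bbb'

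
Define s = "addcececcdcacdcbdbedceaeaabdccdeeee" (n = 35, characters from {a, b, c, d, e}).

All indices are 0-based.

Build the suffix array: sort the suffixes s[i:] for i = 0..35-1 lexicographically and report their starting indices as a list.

[24, 25, 11, 0, 22, 15, 26, 17, 10, 14, 7, 28, 8, 12, 29, 20, 5, 3, 16, 9, 13, 27, 19, 2, 1, 30, 34, 23, 21, 6, 4, 18, 33, 32, 31]

rank | idx | suffix
   0 |  24 | aabdccdeeee
   1 |  25 | abdccdeeee
   2 |  11 | acdcbdbedceaeaabdccdeeee
   3 |   0 | addcececcdcacdcbdbedceaeaabdccdeeee
   4 |  22 | aeaabdccdeeee
   5 |  15 | bdbedceaeaabdccdeeee
   6 |  26 | bdccdeeee
   7 |  17 | bedceaeaabdccdeeee
   8 |  10 | cacdcbdbedceaeaabdccdeeee
   9 |  14 | cbdbedceaeaabdccdeeee
  10 |   7 | ccdcacdcbdbedceaeaabdccdeeee
  11 |  28 | ccdeeee
  12 |   8 | cdcacdcbdbedceaeaabdccdeeee
  13 |  12 | cdcbdbedceaeaabdccdeeee
  14 |  29 | cdeeee
  15 |  20 | ceaeaabdccdeeee
  16 |   5 | ceccdcacdcbdbedceaeaabdccdeeee
  17 |   3 | cececcdcacdcbdbedceaeaabdccdeeee
  18 |  16 | dbedceaeaabdccdeeee
  19 |   9 | dcacdcbdbedceaeaabdccdeeee
  20 |  13 | dcbdbedceaeaabdccdeeee
  21 |  27 | dccdeeee
  22 |  19 | dceaeaabdccdeeee
  23 |   2 | dcececcdcacdcbdbedceaeaabdccdeeee
  24 |   1 | ddcececcdcacdcbdbedceaeaabdccdeeee
  25 |  30 | deeee
  26 |  34 | e
  27 |  23 | eaabdccdeeee
  28 |  21 | eaeaabdccdeeee
  29 |   6 | eccdcacdcbdbedceaeaabdccdeeee
  30 |   4 | ececcdcacdcbdbedceaeaabdccdeeee
  31 |  18 | edceaeaabdccdeeee
  32 |  33 | ee
  33 |  32 | eee
  34 |  31 | eeee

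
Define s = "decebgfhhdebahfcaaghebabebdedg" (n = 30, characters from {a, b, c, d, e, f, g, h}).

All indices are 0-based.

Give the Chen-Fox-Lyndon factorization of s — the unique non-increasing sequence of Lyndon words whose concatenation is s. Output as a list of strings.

emit factor 1: 'de' (i=0, period=2)
emit factor 2: 'ce' (i=2, period=2)
emit factor 3: 'bgfhhde' (i=4, period=7)
emit factor 4: 'b' (i=11, period=1)
emit factor 5: 'ahfc' (i=12, period=4)
emit factor 6: 'aaghebabebdedg' (i=16, period=14)

["de", "ce", "bgfhhde", "b", "ahfc", "aaghebabebdedg"]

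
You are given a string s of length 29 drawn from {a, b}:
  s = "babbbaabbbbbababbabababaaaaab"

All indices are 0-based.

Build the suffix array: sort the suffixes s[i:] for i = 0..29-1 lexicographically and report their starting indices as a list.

sorted suffixes:
  #0 SA[0]=23  'aaaaab'
  #1 SA[1]=24  'aaaab'
  #2 SA[2]=25  'aaab'
  #3 SA[3]=26  'aab'
  #4 SA[4]=5  'aabbbbbababbabababaaaaab'
  #5 SA[5]=27  'ab'
  #6 SA[6]=21  'abaaaaab'
  #7 SA[7]=19  'ababaaaaab'
  #8 SA[8]=17  'abababaaaaab'
  #9 SA[9]=12  'ababbabababaaaaab'
  #10 SA[10]=14  'abbabababaaaaab'
  #11 SA[11]=1  'abbbaabbbbbababbabababaaaaab'
  #12 SA[12]=6  'abbbbbababbabababaaaaab'
  #13 SA[13]=28  'b'
  #14 SA[14]=22  'baaaaab'
  #15 SA[15]=4  'baabbbbbababbabababaaaaab'
  #16 SA[16]=20  'babaaaaab'
  #17 SA[17]=18  'bababaaaaab'
  #18 SA[18]=16  'babababaaaaab'
  #19 SA[19]=11  'bababbabababaaaaab'
  #20 SA[20]=13  'babbabababaaaaab'
  #21 SA[21]=0  'babbbaabbbbbababbabababaaaaab'
  #22 SA[22]=3  'bbaabbbbbababbabababaaaaab'
  #23 SA[23]=15  'bbabababaaaaab'
  #24 SA[24]=10  'bbababbabababaaaaab'
  #25 SA[25]=2  'bbbaabbbbbababbabababaaaaab'
  #26 SA[26]=9  'bbbababbabababaaaaab'
  #27 SA[27]=8  'bbbbababbabababaaaaab'
  #28 SA[28]=7  'bbbbbababbabababaaaaab'

[23, 24, 25, 26, 5, 27, 21, 19, 17, 12, 14, 1, 6, 28, 22, 4, 20, 18, 16, 11, 13, 0, 3, 15, 10, 2, 9, 8, 7]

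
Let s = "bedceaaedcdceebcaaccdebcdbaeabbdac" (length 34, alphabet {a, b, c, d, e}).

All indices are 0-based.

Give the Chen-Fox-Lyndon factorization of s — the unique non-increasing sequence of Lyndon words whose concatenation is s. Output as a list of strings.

emit factor 1: 'bedce' (i=0, period=5)
emit factor 2: 'aaedcdceebc' (i=5, period=11)
emit factor 3: 'aaccdebcdbaeabbdac' (i=16, period=18)

["bedce", "aaedcdceebc", "aaccdebcdbaeabbdac"]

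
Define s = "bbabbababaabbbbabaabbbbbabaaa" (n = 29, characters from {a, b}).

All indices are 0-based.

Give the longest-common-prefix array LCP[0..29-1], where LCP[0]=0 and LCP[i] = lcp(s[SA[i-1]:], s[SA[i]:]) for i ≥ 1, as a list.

sorted suffixes:
  #0 SA[0]=28  'a'
  #1 SA[1]=27  'aa'
  #2 SA[2]=26  'aaa'
  #3 SA[3]=9  'aabbbbabaabbbbbabaaa'
  #4 SA[4]=17  'aabbbbbabaaa'
  #5 SA[5]=24  'abaaa'
  #6 SA[6]=7  'abaabbbbabaabbbbbabaaa'
  #7 SA[7]=15  'abaabbbbbabaaa'
  #8 SA[8]=5  'ababaabbbbabaabbbbbabaaa'
  #9 SA[9]=2  'abbababaabbbbabaabbbbbabaaa'
  #10 SA[10]=10  'abbbbabaabbbbbabaaa'
  #11 SA[11]=18  'abbbbbabaaa'
  #12 SA[12]=25  'baaa'
  #13 SA[13]=8  'baabbbbabaabbbbbabaaa'
  #14 SA[14]=16  'baabbbbbabaaa'
  #15 SA[15]=23  'babaaa'
  #16 SA[16]=6  'babaabbbbabaabbbbbabaaa'
  #17 SA[17]=14  'babaabbbbbabaaa'
  #18 SA[18]=4  'bababaabbbbabaabbbbbabaaa'
  #19 SA[19]=1  'babbababaabbbbabaabbbbbabaaa'
  #20 SA[20]=22  'bbabaaa'
  #21 SA[21]=13  'bbabaabbbbbabaaa'
  #22 SA[22]=3  'bbababaabbbbabaabbbbbabaaa'
  #23 SA[23]=0  'bbabbababaabbbbabaabbbbbabaaa'
  #24 SA[24]=21  'bbbabaaa'
  #25 SA[25]=12  'bbbabaabbbbbabaaa'
  #26 SA[26]=20  'bbbbabaaa'
  #27 SA[27]=11  'bbbbabaabbbbbabaaa'
  #28 SA[28]=19  'bbbbbabaaa'

SA = [28, 27, 26, 9, 17, 24, 7, 15, 5, 2, 10, 18, 25, 8, 16, 23, 6, 14, 4, 1, 22, 13, 3, 0, 21, 12, 20, 11, 19]
i: (SA[i-1],SA[i]) lcp shared
  1: (28,27) 1 'a'
  2: (27,26) 2 'aa'
  3: (26,9) 2 'aa'
  4: (9,17) 6 'aabbbb'
  5: (17,24) 1 'a'
  6: (24,7) 4 'abaa'
  7: (7,15) 8 'abaabbbb'
  8: (15,5) 3 'aba'
  9: (5,2) 2 'ab'
  10: (2,10) 3 'abb'
  11: (10,18) 5 'abbbb'
  12: (18,25) 0 ''
  13: (25,8) 3 'baa'
  14: (8,16) 7 'baabbbb'
  15: (16,23) 2 'ba'
  16: (23,6) 5 'babaa'
  17: (6,14) 9 'babaabbbb'
  18: (14,4) 4 'baba'
  19: (4,1) 3 'bab'
  20: (1,22) 1 'b'
  21: (22,13) 6 'bbabaa'
  22: (13,3) 5 'bbaba'
  23: (3,0) 4 'bbab'
  24: (0,21) 2 'bb'
  25: (21,12) 7 'bbbabaa'
  26: (12,20) 3 'bbb'
  27: (20,11) 8 'bbbbabaa'
  28: (11,19) 4 'bbbb'

[0, 1, 2, 2, 6, 1, 4, 8, 3, 2, 3, 5, 0, 3, 7, 2, 5, 9, 4, 3, 1, 6, 5, 4, 2, 7, 3, 8, 4]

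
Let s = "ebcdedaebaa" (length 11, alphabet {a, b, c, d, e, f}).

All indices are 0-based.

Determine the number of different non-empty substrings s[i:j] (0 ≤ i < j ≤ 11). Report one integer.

59

rank | idx | suffix
   0 |  10 | a
   1 |   9 | aa
   2 |   6 | aebaa
   3 |   8 | baa
   4 |   1 | bcdedaebaa
   5 |   2 | cdedaebaa
   6 |   5 | daebaa
   7 |   3 | dedaebaa
   8 |   7 | ebaa
   9 |   0 | ebcdedaebaa
  10 |   4 | edaebaa

SA = [10, 9, 6, 8, 1, 2, 5, 3, 7, 0, 4]
rank  pair      lcp
   1  s[10:],s[9:]  1  'a'
   2  s[9:],s[6:]  1  'a'
   3  s[6:],s[8:]  0  ''
   4  s[8:],s[1:]  1  'b'
   5  s[1:],s[2:]  0  ''
   6  s[2:],s[5:]  0  ''
   7  s[5:],s[3:]  1  'd'
   8  s[3:],s[7:]  0  ''
   9  s[7:],s[0:]  2  'eb'
  10  s[0:],s[4:]  1  'e'

n(n+1)/2 = 11·12/2 = 66
Σ LCP = 0 + 1 + 1 + 0 + 1 + 0 + 0 + 1 + 0 + 2 + 1 = 7
distinct = 66 − 7 = 59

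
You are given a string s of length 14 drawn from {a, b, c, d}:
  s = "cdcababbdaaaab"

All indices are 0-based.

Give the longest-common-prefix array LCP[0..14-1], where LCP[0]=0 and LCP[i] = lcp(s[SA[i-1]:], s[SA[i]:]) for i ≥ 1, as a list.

[0, 3, 2, 1, 2, 2, 0, 1, 1, 1, 0, 1, 0, 1]

sorted suffixes:
  #0 SA[0]=9  'aaaab'
  #1 SA[1]=10  'aaab'
  #2 SA[2]=11  'aab'
  #3 SA[3]=12  'ab'
  #4 SA[4]=3  'ababbdaaaab'
  #5 SA[5]=5  'abbdaaaab'
  #6 SA[6]=13  'b'
  #7 SA[7]=4  'babbdaaaab'
  #8 SA[8]=6  'bbdaaaab'
  #9 SA[9]=7  'bdaaaab'
  #10 SA[10]=2  'cababbdaaaab'
  #11 SA[11]=0  'cdcababbdaaaab'
  #12 SA[12]=8  'daaaab'
  #13 SA[13]=1  'dcababbdaaaab'

SA = [9, 10, 11, 12, 3, 5, 13, 4, 6, 7, 2, 0, 8, 1]
rank  pair      lcp
   1  s[9:],s[10:]  3  'aaa'
   2  s[10:],s[11:]  2  'aa'
   3  s[11:],s[12:]  1  'a'
   4  s[12:],s[3:]  2  'ab'
   5  s[3:],s[5:]  2  'ab'
   6  s[5:],s[13:]  0  ''
   7  s[13:],s[4:]  1  'b'
   8  s[4:],s[6:]  1  'b'
   9  s[6:],s[7:]  1  'b'
  10  s[7:],s[2:]  0  ''
  11  s[2:],s[0:]  1  'c'
  12  s[0:],s[8:]  0  ''
  13  s[8:],s[1:]  1  'd'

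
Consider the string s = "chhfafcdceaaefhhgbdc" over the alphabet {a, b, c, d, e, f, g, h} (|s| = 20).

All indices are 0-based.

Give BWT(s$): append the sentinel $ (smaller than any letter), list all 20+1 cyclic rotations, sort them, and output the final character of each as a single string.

rank  rotation               last
    0  $chhfafcdceaaefhhgbdc  c
    1  aaefhhgbdc$chhfafcdce  e
    2  aefhhgbdc$chhfafcdcea  a
    3  afcdceaaefhhgbdc$chhf  f
    4  bdc$chhfafcdceaaefhhg  g
    5  c$chhfafcdceaaefhhgbd  d
    6  cdceaaefhhgbdc$chhfaf  f
    7  ceaaefhhgbdc$chhfafcd  d
    8  chhfafcdceaaefhhgbdc$  $
    9  dc$chhfafcdceaaefhhgb  b
   10  dceaaefhhgbdc$chhfafc  c
   11  eaaefhhgbdc$chhfafcdc  c
   12  efhhgbdc$chhfafcdceaa  a
   13  fafcdceaaefhhgbdc$chh  h
   14  fcdceaaefhhgbdc$chhfa  a
   15  fhhgbdc$chhfafcdceaae  e
   16  gbdc$chhfafcdceaaefhh  h
   17  hfafcdceaaefhhgbdc$ch  h
   18  hgbdc$chhfafcdceaaefh  h
   19  hhfafcdceaaefhhgbdc$c  c
   20  hhgbdc$chhfafcdceaaef  f

ceafgdfd$bccahaehhhcf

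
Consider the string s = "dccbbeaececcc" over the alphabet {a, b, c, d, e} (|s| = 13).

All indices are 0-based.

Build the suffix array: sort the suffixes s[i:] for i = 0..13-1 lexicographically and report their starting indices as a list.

[6, 3, 4, 12, 2, 11, 1, 10, 8, 0, 5, 9, 7]

rank→(start, suffix):
  0 → (6, 'aececcc')
  1 → (3, 'bbeaececcc')
  2 → (4, 'beaececcc')
  3 → (12, 'c')
  4 → (2, 'cbbeaececcc')
  5 → (11, 'cc')
  6 → (1, 'ccbbeaececcc')
  7 → (10, 'ccc')
  8 → (8, 'ceccc')
  9 → (0, 'dccbbeaececcc')
  10 → (5, 'eaececcc')
  11 → (9, 'eccc')
  12 → (7, 'ececcc')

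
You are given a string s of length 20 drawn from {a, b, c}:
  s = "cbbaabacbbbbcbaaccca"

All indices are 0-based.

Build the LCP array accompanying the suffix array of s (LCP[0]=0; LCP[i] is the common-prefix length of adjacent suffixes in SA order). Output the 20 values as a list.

[0, 1, 2, 1, 1, 2, 0, 3, 2, 1, 2, 3, 2, 1, 0, 1, 2, 3, 1, 2]

sorted suffixes:
  #0 SA[0]=19  'a'
  #1 SA[1]=3  'aabacbbbbcbaaccca'
  #2 SA[2]=14  'aaccca'
  #3 SA[3]=4  'abacbbbbcbaaccca'
  #4 SA[4]=6  'acbbbbcbaaccca'
  #5 SA[5]=15  'accca'
  #6 SA[6]=2  'baabacbbbbcbaaccca'
  #7 SA[7]=13  'baaccca'
  #8 SA[8]=5  'bacbbbbcbaaccca'
  #9 SA[9]=1  'bbaabacbbbbcbaaccca'
  #10 SA[10]=8  'bbbbcbaaccca'
  #11 SA[11]=9  'bbbcbaaccca'
  #12 SA[12]=10  'bbcbaaccca'
  #13 SA[13]=11  'bcbaaccca'
  #14 SA[14]=18  'ca'
  #15 SA[15]=12  'cbaaccca'
  #16 SA[16]=0  'cbbaabacbbbbcbaaccca'
  #17 SA[17]=7  'cbbbbcbaaccca'
  #18 SA[18]=17  'cca'
  #19 SA[19]=16  'ccca'

SA = [19, 3, 14, 4, 6, 15, 2, 13, 5, 1, 8, 9, 10, 11, 18, 12, 0, 7, 17, 16]
[i] adj suffixes → lcp
  [1] 19/3 → 1 ('a')
  [2] 3/14 → 2 ('aa')
  [3] 14/4 → 1 ('a')
  [4] 4/6 → 1 ('a')
  [5] 6/15 → 2 ('ac')
  [6] 15/2 → 0 ('')
  [7] 2/13 → 3 ('baa')
  [8] 13/5 → 2 ('ba')
  [9] 5/1 → 1 ('b')
  [10] 1/8 → 2 ('bb')
  [11] 8/9 → 3 ('bbb')
  [12] 9/10 → 2 ('bb')
  [13] 10/11 → 1 ('b')
  [14] 11/18 → 0 ('')
  [15] 18/12 → 1 ('c')
  [16] 12/0 → 2 ('cb')
  [17] 0/7 → 3 ('cbb')
  [18] 7/17 → 1 ('c')
  [19] 17/16 → 2 ('cc')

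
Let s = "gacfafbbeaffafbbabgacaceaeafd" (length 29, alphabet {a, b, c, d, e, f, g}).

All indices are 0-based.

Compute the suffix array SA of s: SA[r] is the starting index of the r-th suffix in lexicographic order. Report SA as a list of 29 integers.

[16, 19, 21, 1, 24, 12, 4, 26, 9, 15, 14, 6, 7, 17, 20, 22, 2, 28, 23, 25, 8, 11, 3, 13, 5, 27, 10, 18, 0]

rank | idx | suffix
   0 |  16 | abgacaceaeafd
   1 |  19 | acaceaeafd
   2 |  21 | aceaeafd
   3 |   1 | acfafbbeaffafbbabgacaceaeafd
   4 |  24 | aeafd
   5 |  12 | afbbabgacaceaeafd
   6 |   4 | afbbeaffafbbabgacaceaeafd
   7 |  26 | afd
   8 |   9 | affafbbabgacaceaeafd
   9 |  15 | babgacaceaeafd
  10 |  14 | bbabgacaceaeafd
  11 |   6 | bbeaffafbbabgacaceaeafd
  12 |   7 | beaffafbbabgacaceaeafd
  13 |  17 | bgacaceaeafd
  14 |  20 | caceaeafd
  15 |  22 | ceaeafd
  16 |   2 | cfafbbeaffafbbabgacaceaeafd
  17 |  28 | d
  18 |  23 | eaeafd
  19 |  25 | eafd
  20 |   8 | eaffafbbabgacaceaeafd
  21 |  11 | fafbbabgacaceaeafd
  22 |   3 | fafbbeaffafbbabgacaceaeafd
  23 |  13 | fbbabgacaceaeafd
  24 |   5 | fbbeaffafbbabgacaceaeafd
  25 |  27 | fd
  26 |  10 | ffafbbabgacaceaeafd
  27 |  18 | gacaceaeafd
  28 |   0 | gacfafbbeaffafbbabgacaceaeafd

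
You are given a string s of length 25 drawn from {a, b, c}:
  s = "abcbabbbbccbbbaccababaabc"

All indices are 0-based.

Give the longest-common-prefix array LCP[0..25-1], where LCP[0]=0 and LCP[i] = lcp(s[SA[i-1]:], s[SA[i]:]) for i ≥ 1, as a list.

rank→(start, suffix):
  0 → (21, 'aabc')
  1 → (19, 'abaabc')
  2 → (17, 'ababaabc')
  3 → (4, 'abbbbccbbbaccababaabc')
  4 → (22, 'abc')
  5 → (0, 'abcbabbbbccbbbaccababaabc')
  6 → (14, 'accababaabc')
  7 → (20, 'baabc')
  8 → (18, 'babaabc')
  9 → (3, 'babbbbccbbbaccababaabc')
  10 → (13, 'baccababaabc')
  11 → (12, 'bbaccababaabc')
  12 → (11, 'bbbaccababaabc')
  13 → (5, 'bbbbccbbbaccababaabc')
  14 → (6, 'bbbccbbbaccababaabc')
  15 → (7, 'bbccbbbaccababaabc')
  16 → (23, 'bc')
  17 → (1, 'bcbabbbbccbbbaccababaabc')
  18 → (8, 'bccbbbaccababaabc')
  19 → (24, 'c')
  20 → (16, 'cababaabc')
  21 → (2, 'cbabbbbccbbbaccababaabc')
  22 → (10, 'cbbbaccababaabc')
  23 → (15, 'ccababaabc')
  24 → (9, 'ccbbbaccababaabc')

SA = [21, 19, 17, 4, 22, 0, 14, 20, 18, 3, 13, 12, 11, 5, 6, 7, 23, 1, 8, 24, 16, 2, 10, 15, 9]
[i] adj suffixes → lcp
  [1] 21/19 → 1 ('a')
  [2] 19/17 → 3 ('aba')
  [3] 17/4 → 2 ('ab')
  [4] 4/22 → 2 ('ab')
  [5] 22/0 → 3 ('abc')
  [6] 0/14 → 1 ('a')
  [7] 14/20 → 0 ('')
  [8] 20/18 → 2 ('ba')
  [9] 18/3 → 3 ('bab')
  [10] 3/13 → 2 ('ba')
  [11] 13/12 → 1 ('b')
  [12] 12/11 → 2 ('bb')
  [13] 11/5 → 3 ('bbb')
  [14] 5/6 → 3 ('bbb')
  [15] 6/7 → 2 ('bb')
  [16] 7/23 → 1 ('b')
  [17] 23/1 → 2 ('bc')
  [18] 1/8 → 2 ('bc')
  [19] 8/24 → 0 ('')
  [20] 24/16 → 1 ('c')
  [21] 16/2 → 1 ('c')
  [22] 2/10 → 2 ('cb')
  [23] 10/15 → 1 ('c')
  [24] 15/9 → 2 ('cc')

[0, 1, 3, 2, 2, 3, 1, 0, 2, 3, 2, 1, 2, 3, 3, 2, 1, 2, 2, 0, 1, 1, 2, 1, 2]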